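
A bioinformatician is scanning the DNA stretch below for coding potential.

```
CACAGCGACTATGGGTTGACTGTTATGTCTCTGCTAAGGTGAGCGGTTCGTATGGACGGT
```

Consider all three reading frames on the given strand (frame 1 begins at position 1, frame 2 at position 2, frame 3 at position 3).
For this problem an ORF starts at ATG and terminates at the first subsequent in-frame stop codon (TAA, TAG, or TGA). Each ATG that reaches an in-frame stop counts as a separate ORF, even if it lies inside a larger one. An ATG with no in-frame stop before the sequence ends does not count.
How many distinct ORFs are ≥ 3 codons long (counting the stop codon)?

2

Frame 1: CAC AGC GAC TAT GGG TTG ACT GTT ATG TCT CTG CTA AGG TGA GCG GTT CGT ATG GAC GGT — ATG at 25, stop TGA at 40 → 18 nt.
Frame 2: ACA GCG ACT ATG GGT TGA CTG TTA TGT CTC TGC TAA GGT GAG CGG TTC GTA TGG ACG — ATG at 11, stop TGA at 17 → 9 nt.
Frame 3: CAG CGA CTA TGG GTT GAC TGT TAT GTC TCT GCT AAG GTG AGC GGT TCG TAT GGA CGG — no ATG→stop ORF.
ORFs ≥ 3 codons: frame 1 25–42 (6 codons), frame 2 11–19 (3 codons). Count = 2.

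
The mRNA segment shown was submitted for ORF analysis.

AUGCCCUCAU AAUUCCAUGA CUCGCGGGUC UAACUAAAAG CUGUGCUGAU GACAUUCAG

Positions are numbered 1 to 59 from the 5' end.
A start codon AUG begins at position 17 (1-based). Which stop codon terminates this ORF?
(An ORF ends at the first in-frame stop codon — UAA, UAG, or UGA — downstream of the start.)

Codons from position 17: AUG (17–19), ACU (20–22), CGC (23–25), GGG (26–28), UCU (29–31), AAC (32–34), UAA (35–37).
The first in-frame stop codon is UAA.

UAA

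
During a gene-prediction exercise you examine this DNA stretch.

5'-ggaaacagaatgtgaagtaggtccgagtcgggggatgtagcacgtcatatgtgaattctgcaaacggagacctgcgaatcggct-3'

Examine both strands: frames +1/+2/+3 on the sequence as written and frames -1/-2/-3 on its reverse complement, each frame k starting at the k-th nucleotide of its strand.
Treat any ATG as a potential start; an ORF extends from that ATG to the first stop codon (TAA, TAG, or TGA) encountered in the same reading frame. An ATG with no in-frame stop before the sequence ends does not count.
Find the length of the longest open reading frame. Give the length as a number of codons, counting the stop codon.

Reverse complement (5'→3'): AGCCGATTCGCAGGTCTCCGTTTGCAGAATTCACATATGACGTGCTACATCCCCCGACTCGGACCTACTTCACATTCTGTTTCC
Frame +1: GGA AAC AGA ATG TGA AGT AGG TCC GAG TCG GGG GAT GTA GCA CGT CAT ATG TGA ATT CTG CAA ACG GAG ACC TGC GAA TCG GCT — ATG at 10, stop TGA at 13 → 6 nt; ATG at 49, stop TGA at 52 → 6 nt.
Frame +2: GAA ACA GAA TGT GAA GTA GGT CCG AGT CGG GGG ATG TAG CAC GTC ATA TGT GAA TTC TGC AAA CGG AGA CCT GCG AAT CGG — ATG at 35, stop TAG at 38 → 6 nt.
Frame +3: AAA CAG AAT GTG AAG TAG GTC CGA GTC GGG GGA TGT AGC ACG TCA TAT GTG AAT TCT GCA AAC GGA GAC CTG CGA ATC GGC — no ATG→stop ORF.
Frame -1: AGC CGA TTC GCA GGT CTC CGT TTG CAG AAT TCA CAT ATG ACG TGC TAC ATC CCC CGA CTC GGA CCT ACT TCA CAT TCT GTT TCC — no ATG→stop ORF.
Frame -2: GCC GAT TCG CAG GTC TCC GTT TGC AGA ATT CAC ATA TGA CGT GCT ACA TCC CCC GAC TCG GAC CTA CTT CAC ATT CTG TTT — no ATG→stop ORF.
Frame -3: CCG ATT CGC AGG TCT CCG TTT GCA GAA TTC ACA TAT GAC GTG CTA CAT CCC CCG ACT CGG ACC TAC TTC ACA TTC TGT TTC — no ATG→stop ORF.
Longest: frame +1, positions 10–15, 6 nt = 2 codons = 1 aa. → 2 codons.

2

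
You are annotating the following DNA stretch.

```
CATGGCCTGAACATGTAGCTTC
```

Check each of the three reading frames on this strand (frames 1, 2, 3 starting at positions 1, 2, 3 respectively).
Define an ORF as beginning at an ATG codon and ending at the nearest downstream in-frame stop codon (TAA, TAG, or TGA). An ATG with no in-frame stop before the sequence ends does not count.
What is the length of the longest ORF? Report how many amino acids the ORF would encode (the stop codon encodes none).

Frame 1: CAT GGC CTG AAC ATG TAG CTT — ATG at 13, stop TAG at 16 → 6 nt.
Frame 2: ATG GCC TGA ACA TGT AGC TTC — ATG at 2, stop TGA at 8 → 9 nt.
Frame 3: TGG CCT GAA CAT GTA GCT — no ATG→stop ORF.
Longest: frame 2, positions 2–10, 9 nt = 3 codons = 2 aa. → 2 amino acids.

2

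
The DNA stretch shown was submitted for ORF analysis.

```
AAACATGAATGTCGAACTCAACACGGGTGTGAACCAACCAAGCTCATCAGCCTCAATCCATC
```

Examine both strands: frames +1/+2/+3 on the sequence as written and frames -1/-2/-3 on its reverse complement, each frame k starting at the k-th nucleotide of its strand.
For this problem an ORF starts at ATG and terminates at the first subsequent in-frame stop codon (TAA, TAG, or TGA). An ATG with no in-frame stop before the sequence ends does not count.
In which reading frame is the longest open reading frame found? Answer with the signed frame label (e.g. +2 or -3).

-1

Reverse complement (5'→3'): GATGGATTGAGGCTGATGAGCTTGGTTGGTTCACACCCGTGTTGAGTTCGACATTCATGTTT
Frame +1: AAA CAT GAA TGT CGA ACT CAA CAC GGG TGT GAA CCA ACC AAG CTC ATC AGC CTC AAT CCA — no ATG→stop ORF.
Frame +2: AAC ATG AAT GTC GAA CTC AAC ACG GGT GTG AAC CAA CCA AGC TCA TCA GCC TCA ATC CAT — no ATG→stop ORF.
Frame +3: ACA TGA ATG TCG AAC TCA ACA CGG GTG TGA ACC AAC CAA GCT CAT CAG CCT CAA TCC ATC — ATG at 9, stop TGA at 30 → 24 nt.
Frame -1: GAT GGA TTG AGG CTG ATG AGC TTG GTT GGT TCA CAC CCG TGT TGA GTT CGA CAT TCA TGT — ATG at 16, stop TGA at 43 → 30 nt.
Frame -2: ATG GAT TGA GGC TGA TGA GCT TGG TTG GTT CAC ACC CGT GTT GAG TTC GAC ATT CAT GTT — ATG at 2, stop TGA at 8 → 9 nt.
Frame -3: TGG ATT GAG GCT GAT GAG CTT GGT TGG TTC ACA CCC GTG TTG AGT TCG ACA TTC ATG TTT — no ATG→stop ORF.
Longest ORF is 30 nt in frame -1 (positions 16–45).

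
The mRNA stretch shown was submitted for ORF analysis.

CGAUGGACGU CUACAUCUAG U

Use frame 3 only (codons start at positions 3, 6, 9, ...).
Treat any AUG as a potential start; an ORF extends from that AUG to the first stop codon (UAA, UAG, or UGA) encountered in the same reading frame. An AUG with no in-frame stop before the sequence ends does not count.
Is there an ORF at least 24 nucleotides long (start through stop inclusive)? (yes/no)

Frame 3: AUG GAC GUC UAC AUC UAG — AUG at 3, stop UAG at 18 → 18 nt.
Largest ORF found is 18 nucleotides < 24, so no.

no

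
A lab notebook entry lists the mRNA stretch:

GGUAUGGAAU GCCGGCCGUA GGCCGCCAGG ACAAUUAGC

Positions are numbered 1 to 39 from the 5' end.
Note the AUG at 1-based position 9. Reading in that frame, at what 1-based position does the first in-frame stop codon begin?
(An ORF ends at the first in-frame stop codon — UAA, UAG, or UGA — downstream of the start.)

Codons from position 9: AUG (9–11), CCG (12–14), GCC (15–17), GUA (18–20), GGC (21–23), CGC (24–26), CAG (27–29), GAC (30–32), AAU (33–35), UAG (36–38).
UAG is a stop codon; it begins at position 36.

36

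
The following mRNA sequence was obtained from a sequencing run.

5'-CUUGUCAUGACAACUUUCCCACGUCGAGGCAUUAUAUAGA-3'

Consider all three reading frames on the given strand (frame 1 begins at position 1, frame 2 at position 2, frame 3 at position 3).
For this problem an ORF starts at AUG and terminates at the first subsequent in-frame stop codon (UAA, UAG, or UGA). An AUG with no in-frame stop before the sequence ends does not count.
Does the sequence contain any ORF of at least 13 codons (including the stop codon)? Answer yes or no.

no

Frame 1: CUU GUC AUG ACA ACU UUC CCA CGU CGA GGC AUU AUA UAG — AUG at 7, stop UAG at 37 → 33 nt.
Frame 2: UUG UCA UGA CAA CUU UCC CAC GUC GAG GCA UUA UAU AGA — no AUG→stop ORF.
Frame 3: UGU CAU GAC AAC UUU CCC ACG UCG AGG CAU UAU AUA — no AUG→stop ORF.
Largest ORF found is 11 codons < 13, so no.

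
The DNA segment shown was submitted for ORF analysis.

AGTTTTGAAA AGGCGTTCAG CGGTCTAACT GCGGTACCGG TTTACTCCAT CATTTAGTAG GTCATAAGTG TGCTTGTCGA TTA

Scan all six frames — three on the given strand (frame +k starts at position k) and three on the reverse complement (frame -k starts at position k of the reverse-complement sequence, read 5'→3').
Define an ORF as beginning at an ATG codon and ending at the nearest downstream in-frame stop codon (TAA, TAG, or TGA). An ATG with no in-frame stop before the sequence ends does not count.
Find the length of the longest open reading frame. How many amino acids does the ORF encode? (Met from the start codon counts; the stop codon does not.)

3

Reverse complement (5'→3'): TAATCGACAAGCACACTTATGACCTACTAAATGATGGAGTAAACCGGTACCGCAGTTAGACCGCTGAACGCCTTTTCAAAACT
Frame +1: AGT TTT GAA AAG GCG TTC AGC GGT CTA ACT GCG GTA CCG GTT TAC TCC ATC ATT TAG TAG GTC ATA AGT GTG CTT GTC GAT — no ATG→stop ORF.
Frame +2: GTT TTG AAA AGG CGT TCA GCG GTC TAA CTG CGG TAC CGG TTT ACT CCA TCA TTT AGT AGG TCA TAA GTG TGC TTG TCG ATT — no ATG→stop ORF.
Frame +3: TTT TGA AAA GGC GTT CAG CGG TCT AAC TGC GGT ACC GGT TTA CTC CAT CAT TTA GTA GGT CAT AAG TGT GCT TGT CGA TTA — no ATG→stop ORF.
Frame -1: TAA TCG ACA AGC ACA CTT ATG ACC TAC TAA ATG ATG GAG TAA ACC GGT ACC GCA GTT AGA CCG CTG AAC GCC TTT TCA AAA — ATG at 19, stop TAA at 28 → 12 nt; ATG at 31, stop TAA at 40 → 12 nt; ATG at 34, stop TAA at 40 → 9 nt.
Frame -2: AAT CGA CAA GCA CAC TTA TGA CCT ACT AAA TGA TGG AGT AAA CCG GTA CCG CAG TTA GAC CGC TGA ACG CCT TTT CAA AAC — no ATG→stop ORF.
Frame -3: ATC GAC AAG CAC ACT TAT GAC CTA CTA AAT GAT GGA GTA AAC CGG TAC CGC AGT TAG ACC GCT GAA CGC CTT TTC AAA ACT — no ATG→stop ORF.
Longest: frame -1, positions 19–30, 12 nt = 4 codons = 3 aa. → 3 amino acids.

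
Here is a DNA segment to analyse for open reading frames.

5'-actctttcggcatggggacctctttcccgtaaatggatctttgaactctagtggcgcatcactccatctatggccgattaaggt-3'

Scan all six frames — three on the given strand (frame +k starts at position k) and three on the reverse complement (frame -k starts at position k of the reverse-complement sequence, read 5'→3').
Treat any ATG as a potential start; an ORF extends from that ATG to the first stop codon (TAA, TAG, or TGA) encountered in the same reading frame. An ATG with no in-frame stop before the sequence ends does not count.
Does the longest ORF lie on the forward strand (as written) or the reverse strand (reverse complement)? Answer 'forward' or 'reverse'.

forward

Reverse complement (5'→3'): ACCTTAATCGGCCATAGATGGAGTGATGCGCCACTAGAGTTCAAAGATCCATTTACGGGAAAGAGGTCCCCATGCCGAAAGAGT
Frame +1: ACT CTT TCG GCA TGG GGA CCT CTT TCC CGT AAA TGG ATC TTT GAA CTC TAG TGG CGC ATC ACT CCA TCT ATG GCC GAT TAA GGT — ATG at 70, stop TAA at 79 → 12 nt.
Frame +2: CTC TTT CGG CAT GGG GAC CTC TTT CCC GTA AAT GGA TCT TTG AAC TCT AGT GGC GCA TCA CTC CAT CTA TGG CCG ATT AAG — no ATG→stop ORF.
Frame +3: TCT TTC GGC ATG GGG ACC TCT TTC CCG TAA ATG GAT CTT TGA ACT CTA GTG GCG CAT CAC TCC ATC TAT GGC CGA TTA AGG — ATG at 12, stop TAA at 30 → 21 nt; ATG at 33, stop TGA at 42 → 12 nt.
Frame -1: ACC TTA ATC GGC CAT AGA TGG AGT GAT GCG CCA CTA GAG TTC AAA GAT CCA TTT ACG GGA AAG AGG TCC CCA TGC CGA AAG AGT — no ATG→stop ORF.
Frame -2: CCT TAA TCG GCC ATA GAT GGA GTG ATG CGC CAC TAG AGT TCA AAG ATC CAT TTA CGG GAA AGA GGT CCC CAT GCC GAA AGA — ATG at 26, stop TAG at 35 → 12 nt.
Frame -3: CTT AAT CGG CCA TAG ATG GAG TGA TGC GCC ACT AGA GTT CAA AGA TCC ATT TAC GGG AAA GAG GTC CCC ATG CCG AAA GAG — ATG at 18, stop TGA at 24 → 9 nt.
Forward-strand max 21 nt; reverse-strand max 12 nt. The forward strand has the longer ORF.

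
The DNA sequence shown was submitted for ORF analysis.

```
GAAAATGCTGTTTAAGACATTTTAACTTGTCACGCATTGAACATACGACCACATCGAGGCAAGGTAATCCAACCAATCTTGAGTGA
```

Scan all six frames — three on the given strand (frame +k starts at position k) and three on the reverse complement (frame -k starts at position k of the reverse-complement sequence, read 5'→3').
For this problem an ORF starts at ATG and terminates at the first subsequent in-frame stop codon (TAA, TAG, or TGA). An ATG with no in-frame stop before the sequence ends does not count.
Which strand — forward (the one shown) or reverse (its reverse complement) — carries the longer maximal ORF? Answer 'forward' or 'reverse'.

reverse

Reverse complement (5'→3'): TCACTCAAGATTGGTTGGATTACCTTGCCTCGATGTGGTCGTATGTTCAATGCGTGACAAGTTAAAATGTCTTAAACAGCATTTTC
Frame +1: GAA AAT GCT GTT TAA GAC ATT TTA ACT TGT CAC GCA TTG AAC ATA CGA CCA CAT CGA GGC AAG GTA ATC CAA CCA ATC TTG AGT — no ATG→stop ORF.
Frame +2: AAA ATG CTG TTT AAG ACA TTT TAA CTT GTC ACG CAT TGA ACA TAC GAC CAC ATC GAG GCA AGG TAA TCC AAC CAA TCT TGA GTG — ATG at 5, stop TAA at 23 → 21 nt.
Frame +3: AAA TGC TGT TTA AGA CAT TTT AAC TTG TCA CGC ATT GAA CAT ACG ACC ACA TCG AGG CAA GGT AAT CCA ACC AAT CTT GAG TGA — no ATG→stop ORF.
Frame -1: TCA CTC AAG ATT GGT TGG ATT ACC TTG CCT CGA TGT GGT CGT ATG TTC AAT GCG TGA CAA GTT AAA ATG TCT TAA ACA GCA TTT — ATG at 43, stop TGA at 55 → 15 nt; ATG at 67, stop TAA at 73 → 9 nt.
Frame -2: CAC TCA AGA TTG GTT GGA TTA CCT TGC CTC GAT GTG GTC GTA TGT TCA ATG CGT GAC AAG TTA AAA TGT CTT AAA CAG CAT TTT — no ATG→stop ORF.
Frame -3: ACT CAA GAT TGG TTG GAT TAC CTT GCC TCG ATG TGG TCG TAT GTT CAA TGC GTG ACA AGT TAA AAT GTC TTA AAC AGC ATT TTC — ATG at 33, stop TAA at 63 → 33 nt.
Forward-strand max 21 nt; reverse-strand max 33 nt. The reverse strand has the longer ORF.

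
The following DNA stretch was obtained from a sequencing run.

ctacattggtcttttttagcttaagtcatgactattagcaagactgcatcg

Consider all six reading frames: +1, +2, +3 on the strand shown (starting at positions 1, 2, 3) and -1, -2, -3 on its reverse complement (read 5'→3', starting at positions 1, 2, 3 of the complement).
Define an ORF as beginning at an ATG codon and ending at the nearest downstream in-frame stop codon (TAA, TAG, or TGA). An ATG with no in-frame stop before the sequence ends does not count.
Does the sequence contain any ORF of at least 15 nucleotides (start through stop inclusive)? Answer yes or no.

yes

Reverse complement (5'→3'): CGATGCAGTCTTGCTAATAGTCATGACTTAAGCTAAAAAAGACCAATGTAG
Frame +1: CTA CAT TGG TCT TTT TTA GCT TAA GTC ATG ACT ATT AGC AAG ACT GCA TCG — no ATG→stop ORF.
Frame +2: TAC ATT GGT CTT TTT TAG CTT AAG TCA TGA CTA TTA GCA AGA CTG CAT — no ATG→stop ORF.
Frame +3: ACA TTG GTC TTT TTT AGC TTA AGT CAT GAC TAT TAG CAA GAC TGC ATC — no ATG→stop ORF.
Frame -1: CGA TGC AGT CTT GCT AAT AGT CAT GAC TTA AGC TAA AAA AGA CCA ATG TAG — ATG at 46, stop TAG at 49 → 6 nt.
Frame -2: GAT GCA GTC TTG CTA ATA GTC ATG ACT TAA GCT AAA AAA GAC CAA TGT — ATG at 23, stop TAA at 29 → 9 nt.
Frame -3: ATG CAG TCT TGC TAA TAG TCA TGA CTT AAG CTA AAA AAG ACC AAT GTA — ATG at 3, stop TAA at 15 → 15 nt.
Frame -3 has an ORF of 15 nucleotides (positions 3–17) ≥ 15, so yes.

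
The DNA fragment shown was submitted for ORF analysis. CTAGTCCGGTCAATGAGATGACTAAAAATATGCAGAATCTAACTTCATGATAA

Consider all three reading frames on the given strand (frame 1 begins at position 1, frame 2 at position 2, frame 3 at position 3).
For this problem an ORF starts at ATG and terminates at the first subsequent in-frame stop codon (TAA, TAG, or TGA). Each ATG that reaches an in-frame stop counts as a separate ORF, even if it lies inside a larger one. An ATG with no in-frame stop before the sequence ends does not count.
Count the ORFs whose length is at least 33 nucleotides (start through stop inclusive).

Frame 1: CTA GTC CGG TCA ATG AGA TGA CTA AAA ATA TGC AGA ATC TAA CTT CAT GAT — ATG at 13, stop TGA at 19 → 9 nt.
Frame 2: TAG TCC GGT CAA TGA GAT GAC TAA AAA TAT GCA GAA TCT AAC TTC ATG ATA — no ATG→stop ORF.
Frame 3: AGT CCG GTC AAT GAG ATG ACT AAA AAT ATG CAG AAT CTA ACT TCA TGA TAA — ATG at 18, stop TGA at 48 → 33 nt; ATG at 30, stop TGA at 48 → 21 nt.
ORFs ≥ 33 nucleotides: frame 3 18–50 (33 nucleotides). Count = 1.

1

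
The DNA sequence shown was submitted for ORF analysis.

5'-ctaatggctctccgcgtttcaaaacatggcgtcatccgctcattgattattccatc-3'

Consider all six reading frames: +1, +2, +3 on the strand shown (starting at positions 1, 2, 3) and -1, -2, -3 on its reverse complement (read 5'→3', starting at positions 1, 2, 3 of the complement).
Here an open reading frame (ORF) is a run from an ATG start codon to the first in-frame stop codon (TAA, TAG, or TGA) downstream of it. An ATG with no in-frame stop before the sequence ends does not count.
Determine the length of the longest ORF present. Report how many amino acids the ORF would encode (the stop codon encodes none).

Reverse complement (5'→3'): GATGGAATAATCAATGAGCGGATGACGCCATGTTTTGAAACGCGGAGAGCCATTAG
Frame +1: CTA ATG GCT CTC CGC GTT TCA AAA CAT GGC GTC ATC CGC TCA TTG ATT ATT CCA — no ATG→stop ORF.
Frame +2: TAA TGG CTC TCC GCG TTT CAA AAC ATG GCG TCA TCC GCT CAT TGA TTA TTC CAT — ATG at 26, stop TGA at 44 → 21 nt.
Frame +3: AAT GGC TCT CCG CGT TTC AAA ACA TGG CGT CAT CCG CTC ATT GAT TAT TCC ATC — no ATG→stop ORF.
Frame -1: GAT GGA ATA ATC AAT GAG CGG ATG ACG CCA TGT TTT GAA ACG CGG AGA GCC ATT — no ATG→stop ORF.
Frame -2: ATG GAA TAA TCA ATG AGC GGA TGA CGC CAT GTT TTG AAA CGC GGA GAG CCA TTA — ATG at 2, stop TAA at 8 → 9 nt; ATG at 14, stop TGA at 23 → 12 nt.
Frame -3: TGG AAT AAT CAA TGA GCG GAT GAC GCC ATG TTT TGA AAC GCG GAG AGC CAT TAG — ATG at 30, stop TGA at 36 → 9 nt.
Longest: frame +2, positions 26–46, 21 nt = 7 codons = 6 aa. → 6 amino acids.

6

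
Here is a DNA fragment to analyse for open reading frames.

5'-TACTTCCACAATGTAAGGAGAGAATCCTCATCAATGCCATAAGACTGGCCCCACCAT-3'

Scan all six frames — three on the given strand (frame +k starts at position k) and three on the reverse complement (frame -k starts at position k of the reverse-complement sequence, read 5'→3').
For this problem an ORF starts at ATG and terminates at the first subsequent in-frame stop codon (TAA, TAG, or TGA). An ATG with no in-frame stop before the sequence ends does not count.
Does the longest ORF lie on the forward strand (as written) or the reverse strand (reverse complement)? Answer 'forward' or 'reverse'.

Reverse complement (5'→3'): ATGGTGGGGCCAGTCTTATGGCATTGATGAGGATTCTCTCCTTACATTGTGGAAGTA
Frame +1: TAC TTC CAC AAT GTA AGG AGA GAA TCC TCA TCA ATG CCA TAA GAC TGG CCC CAC CAT — ATG at 34, stop TAA at 40 → 9 nt.
Frame +2: ACT TCC ACA ATG TAA GGA GAG AAT CCT CAT CAA TGC CAT AAG ACT GGC CCC ACC — ATG at 11, stop TAA at 14 → 6 nt.
Frame +3: CTT CCA CAA TGT AAG GAG AGA ATC CTC ATC AAT GCC ATA AGA CTG GCC CCA CCA — no ATG→stop ORF.
Frame -1: ATG GTG GGG CCA GTC TTA TGG CAT TGA TGA GGA TTC TCT CCT TAC ATT GTG GAA GTA — ATG at 1, stop TGA at 25 → 27 nt.
Frame -2: TGG TGG GGC CAG TCT TAT GGC ATT GAT GAG GAT TCT CTC CTT ACA TTG TGG AAG — no ATG→stop ORF.
Frame -3: GGT GGG GCC AGT CTT ATG GCA TTG ATG AGG ATT CTC TCC TTA CAT TGT GGA AGT — no ATG→stop ORF.
Forward-strand max 9 nt; reverse-strand max 27 nt. The reverse strand has the longer ORF.

reverse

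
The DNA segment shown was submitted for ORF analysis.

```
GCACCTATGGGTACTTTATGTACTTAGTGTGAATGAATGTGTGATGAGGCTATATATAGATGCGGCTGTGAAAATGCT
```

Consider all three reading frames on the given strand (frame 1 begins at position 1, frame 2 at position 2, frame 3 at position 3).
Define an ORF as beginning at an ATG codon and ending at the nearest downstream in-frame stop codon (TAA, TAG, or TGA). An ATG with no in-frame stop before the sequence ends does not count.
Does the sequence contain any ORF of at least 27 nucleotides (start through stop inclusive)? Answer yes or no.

Frame 1: GCA CCT ATG GGT ACT TTA TGT ACT TAG TGT GAA TGA ATG TGT GAT GAG GCT ATA TAT AGA TGC GGC TGT GAA AAT GCT — ATG at 7, stop TAG at 25 → 21 nt.
Frame 2: CAC CTA TGG GTA CTT TAT GTA CTT AGT GTG AAT GAA TGT GTG ATG AGG CTA TAT ATA GAT GCG GCT GTG AAA ATG — no ATG→stop ORF.
Frame 3: ACC TAT GGG TAC TTT ATG TAC TTA GTG TGA ATG AAT GTG TGA TGA GGC TAT ATA TAG ATG CGG CTG TGA AAA TGC — ATG at 18, stop TGA at 30 → 15 nt; ATG at 33, stop TGA at 42 → 12 nt; ATG at 60, stop TGA at 69 → 12 nt.
Largest ORF found is 21 nucleotides < 27, so no.

no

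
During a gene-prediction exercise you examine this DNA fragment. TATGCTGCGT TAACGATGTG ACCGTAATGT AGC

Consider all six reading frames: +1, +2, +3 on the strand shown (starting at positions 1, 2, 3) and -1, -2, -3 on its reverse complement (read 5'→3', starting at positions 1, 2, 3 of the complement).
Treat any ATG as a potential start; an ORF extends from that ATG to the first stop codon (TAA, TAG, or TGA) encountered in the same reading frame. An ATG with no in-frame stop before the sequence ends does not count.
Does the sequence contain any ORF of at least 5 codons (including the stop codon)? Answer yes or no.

Reverse complement (5'→3'): GCTACATTACGGTCACATCGTTAACGCAGCATA
Frame +1: TAT GCT GCG TTA ACG ATG TGA CCG TAA TGT AGC — ATG at 16, stop TGA at 19 → 6 nt.
Frame +2: ATG CTG CGT TAA CGA TGT GAC CGT AAT GTA — ATG at 2, stop TAA at 11 → 12 nt.
Frame +3: TGC TGC GTT AAC GAT GTG ACC GTA ATG TAG — ATG at 27, stop TAG at 30 → 6 nt.
Frame -1: GCT ACA TTA CGG TCA CAT CGT TAA CGC AGC ATA — no ATG→stop ORF.
Frame -2: CTA CAT TAC GGT CAC ATC GTT AAC GCA GCA — no ATG→stop ORF.
Frame -3: TAC ATT ACG GTC ACA TCG TTA ACG CAG CAT — no ATG→stop ORF.
Largest ORF found is 4 codons < 5, so no.

no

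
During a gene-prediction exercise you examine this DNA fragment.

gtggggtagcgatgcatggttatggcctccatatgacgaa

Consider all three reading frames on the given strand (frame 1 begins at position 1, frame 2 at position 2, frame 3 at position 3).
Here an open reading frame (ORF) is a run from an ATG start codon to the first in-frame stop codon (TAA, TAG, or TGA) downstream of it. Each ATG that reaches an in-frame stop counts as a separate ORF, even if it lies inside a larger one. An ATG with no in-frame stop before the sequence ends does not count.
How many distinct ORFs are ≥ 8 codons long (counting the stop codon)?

Frame 1: GTG GGG TAG CGA TGC ATG GTT ATG GCC TCC ATA TGA CGA — ATG at 16, stop TGA at 34 → 21 nt; ATG at 22, stop TGA at 34 → 15 nt.
Frame 2: TGG GGT AGC GAT GCA TGG TTA TGG CCT CCA TAT GAC GAA — no ATG→stop ORF.
Frame 3: GGG GTA GCG ATG CAT GGT TAT GGC CTC CAT ATG ACG — no ATG→stop ORF.
No ORF reaches 8 codons. Count = 0.

0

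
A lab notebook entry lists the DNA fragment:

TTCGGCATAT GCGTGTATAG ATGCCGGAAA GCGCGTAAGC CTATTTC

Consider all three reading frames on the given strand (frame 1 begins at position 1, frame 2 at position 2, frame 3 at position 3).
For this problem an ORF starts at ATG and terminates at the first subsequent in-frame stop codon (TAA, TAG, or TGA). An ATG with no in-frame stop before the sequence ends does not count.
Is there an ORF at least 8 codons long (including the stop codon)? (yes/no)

Frame 1: TTC GGC ATA TGC GTG TAT AGA TGC CGG AAA GCG CGT AAG CCT ATT — no ATG→stop ORF.
Frame 2: TCG GCA TAT GCG TGT ATA GAT GCC GGA AAG CGC GTA AGC CTA TTT — no ATG→stop ORF.
Frame 3: CGG CAT ATG CGT GTA TAG ATG CCG GAA AGC GCG TAA GCC TAT TTC — ATG at 9, stop TAG at 18 → 12 nt; ATG at 21, stop TAA at 36 → 18 nt.
Largest ORF found is 6 codons < 8, so no.

no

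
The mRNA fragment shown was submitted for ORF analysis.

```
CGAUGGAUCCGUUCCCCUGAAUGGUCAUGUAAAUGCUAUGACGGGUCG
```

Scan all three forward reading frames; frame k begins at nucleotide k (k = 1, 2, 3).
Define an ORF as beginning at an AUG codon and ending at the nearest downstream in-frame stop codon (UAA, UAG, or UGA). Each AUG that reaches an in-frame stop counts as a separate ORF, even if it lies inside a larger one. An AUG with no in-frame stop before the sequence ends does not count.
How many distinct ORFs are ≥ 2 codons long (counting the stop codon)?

4

Frame 1: CGA UGG AUC CGU UCC CCU GAA UGG UCA UGU AAA UGC UAU GAC GGG UCG — no AUG→stop ORF.
Frame 2: GAU GGA UCC GUU CCC CUG AAU GGU CAU GUA AAU GCU AUG ACG GGU — no AUG→stop ORF.
Frame 3: AUG GAU CCG UUC CCC UGA AUG GUC AUG UAA AUG CUA UGA CGG GUC — AUG at 3, stop UGA at 18 → 18 nt; AUG at 21, stop UAA at 30 → 12 nt; AUG at 27, stop UAA at 30 → 6 nt; AUG at 33, stop UGA at 39 → 9 nt.
ORFs ≥ 2 codons: frame 3 3–20 (6 codons), frame 3 21–32 (4 codons), frame 3 27–32 (2 codons), frame 3 33–41 (3 codons). Count = 4.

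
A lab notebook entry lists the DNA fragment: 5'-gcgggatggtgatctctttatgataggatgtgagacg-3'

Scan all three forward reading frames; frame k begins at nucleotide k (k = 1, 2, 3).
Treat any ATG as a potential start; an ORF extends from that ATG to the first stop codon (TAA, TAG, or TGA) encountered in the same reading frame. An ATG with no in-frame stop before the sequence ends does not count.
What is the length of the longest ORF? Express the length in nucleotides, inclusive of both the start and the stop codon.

18

Frame 1: GCG GGA TGG TGA TCT CTT TAT GAT AGG ATG TGA GAC — ATG at 28, stop TGA at 31 → 6 nt.
Frame 2: CGG GAT GGT GAT CTC TTT ATG ATA GGA TGT GAG ACG — no ATG→stop ORF.
Frame 3: GGG ATG GTG ATC TCT TTA TGA TAG GAT GTG AGA — ATG at 6, stop TGA at 21 → 18 nt.
Longest: frame 3, positions 6–23, 18 nt = 6 codons = 5 aa. → 18 nucleotides.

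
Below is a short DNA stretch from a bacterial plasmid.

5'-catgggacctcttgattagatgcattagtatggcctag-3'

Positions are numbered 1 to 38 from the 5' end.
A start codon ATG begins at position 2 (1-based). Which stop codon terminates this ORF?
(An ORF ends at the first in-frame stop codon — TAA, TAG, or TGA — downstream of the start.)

TAG

Codons from position 2: ATG (2–4), GGA (5–7), CCT (8–10), CTT (11–13), GAT (14–16), TAG (17–19).
The first in-frame stop codon is TAG.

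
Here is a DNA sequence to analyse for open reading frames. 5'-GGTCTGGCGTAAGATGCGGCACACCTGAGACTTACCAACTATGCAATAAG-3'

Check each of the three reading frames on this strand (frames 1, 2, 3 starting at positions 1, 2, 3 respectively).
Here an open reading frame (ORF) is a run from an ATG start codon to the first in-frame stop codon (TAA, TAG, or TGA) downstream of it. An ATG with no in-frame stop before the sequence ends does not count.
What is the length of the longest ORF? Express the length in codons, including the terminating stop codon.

5

Frame 1: GGT CTG GCG TAA GAT GCG GCA CAC CTG AGA CTT ACC AAC TAT GCA ATA — no ATG→stop ORF.
Frame 2: GTC TGG CGT AAG ATG CGG CAC ACC TGA GAC TTA CCA ACT ATG CAA TAA — ATG at 14, stop TGA at 26 → 15 nt; ATG at 41, stop TAA at 47 → 9 nt.
Frame 3: TCT GGC GTA AGA TGC GGC ACA CCT GAG ACT TAC CAA CTA TGC AAT AAG — no ATG→stop ORF.
Longest: frame 2, positions 14–28, 15 nt = 5 codons = 4 aa. → 5 codons.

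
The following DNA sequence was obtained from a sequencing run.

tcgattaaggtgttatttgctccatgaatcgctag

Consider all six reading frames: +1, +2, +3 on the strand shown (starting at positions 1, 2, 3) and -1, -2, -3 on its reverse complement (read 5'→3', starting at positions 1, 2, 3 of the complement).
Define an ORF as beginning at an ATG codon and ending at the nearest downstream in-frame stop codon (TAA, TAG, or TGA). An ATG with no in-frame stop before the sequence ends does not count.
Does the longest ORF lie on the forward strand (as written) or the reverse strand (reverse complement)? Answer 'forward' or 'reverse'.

Reverse complement (5'→3'): CTAGCGATTCATGGAGCAAATAACACCTTAATCGA
Frame +1: TCG ATT AAG GTG TTA TTT GCT CCA TGA ATC GCT — no ATG→stop ORF.
Frame +2: CGA TTA AGG TGT TAT TTG CTC CAT GAA TCG CTA — no ATG→stop ORF.
Frame +3: GAT TAA GGT GTT ATT TGC TCC ATG AAT CGC TAG — ATG at 24, stop TAG at 33 → 12 nt.
Frame -1: CTA GCG ATT CAT GGA GCA AAT AAC ACC TTA ATC — no ATG→stop ORF.
Frame -2: TAG CGA TTC ATG GAG CAA ATA ACA CCT TAA TCG — ATG at 11, stop TAA at 29 → 21 nt.
Frame -3: AGC GAT TCA TGG AGC AAA TAA CAC CTT AAT CGA — no ATG→stop ORF.
Forward-strand max 12 nt; reverse-strand max 21 nt. The reverse strand has the longer ORF.

reverse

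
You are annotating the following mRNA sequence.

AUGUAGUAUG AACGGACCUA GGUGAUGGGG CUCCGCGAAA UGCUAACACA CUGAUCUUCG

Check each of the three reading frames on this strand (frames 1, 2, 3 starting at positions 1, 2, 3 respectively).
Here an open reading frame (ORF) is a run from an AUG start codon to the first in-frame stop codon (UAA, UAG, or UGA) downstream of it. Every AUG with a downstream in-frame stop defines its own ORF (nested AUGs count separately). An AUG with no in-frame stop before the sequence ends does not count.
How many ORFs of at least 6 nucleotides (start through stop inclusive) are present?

4

Frame 1: AUG UAG UAU GAA CGG ACC UAG GUG AUG GGG CUC CGC GAA AUG CUA ACA CAC UGA UCU UCG — AUG at 1, stop UAG at 4 → 6 nt; AUG at 25, stop UGA at 52 → 30 nt; AUG at 40, stop UGA at 52 → 15 nt.
Frame 2: UGU AGU AUG AAC GGA CCU AGG UGA UGG GGC UCC GCG AAA UGC UAA CAC ACU GAU CUU — AUG at 8, stop UGA at 23 → 18 nt.
Frame 3: GUA GUA UGA ACG GAC CUA GGU GAU GGG GCU CCG CGA AAU GCU AAC ACA CUG AUC UUC — no AUG→stop ORF.
ORFs ≥ 6 nucleotides: frame 1 1–6 (6 nucleotides), frame 1 25–54 (30 nucleotides), frame 1 40–54 (15 nucleotides), frame 2 8–25 (18 nucleotides). Count = 4.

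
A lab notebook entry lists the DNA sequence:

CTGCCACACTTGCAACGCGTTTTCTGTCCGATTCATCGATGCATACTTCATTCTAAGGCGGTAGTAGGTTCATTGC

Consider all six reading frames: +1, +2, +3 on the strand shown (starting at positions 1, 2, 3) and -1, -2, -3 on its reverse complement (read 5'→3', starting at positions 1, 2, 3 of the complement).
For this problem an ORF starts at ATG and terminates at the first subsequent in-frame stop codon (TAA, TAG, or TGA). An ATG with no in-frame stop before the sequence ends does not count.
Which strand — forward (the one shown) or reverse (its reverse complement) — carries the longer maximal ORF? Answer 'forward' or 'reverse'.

reverse

Reverse complement (5'→3'): GCAATGAACCTACTACCGCCTTAGAATGAAGTATGCATCGATGAATCGGACAGAAAACGCGTTGCAAGTGTGGCAG
Frame +1: CTG CCA CAC TTG CAA CGC GTT TTC TGT CCG ATT CAT CGA TGC ATA CTT CAT TCT AAG GCG GTA GTA GGT TCA TTG — no ATG→stop ORF.
Frame +2: TGC CAC ACT TGC AAC GCG TTT TCT GTC CGA TTC ATC GAT GCA TAC TTC ATT CTA AGG CGG TAG TAG GTT CAT TGC — no ATG→stop ORF.
Frame +3: GCC ACA CTT GCA ACG CGT TTT CTG TCC GAT TCA TCG ATG CAT ACT TCA TTC TAA GGC GGT AGT AGG TTC ATT — ATG at 39, stop TAA at 54 → 18 nt.
Frame -1: GCA ATG AAC CTA CTA CCG CCT TAG AAT GAA GTA TGC ATC GAT GAA TCG GAC AGA AAA CGC GTT GCA AGT GTG GCA — ATG at 4, stop TAG at 22 → 21 nt.
Frame -2: CAA TGA ACC TAC TAC CGC CTT AGA ATG AAG TAT GCA TCG ATG AAT CGG ACA GAA AAC GCG TTG CAA GTG TGG CAG — no ATG→stop ORF.
Frame -3: AAT GAA CCT ACT ACC GCC TTA GAA TGA AGT ATG CAT CGA TGA ATC GGA CAG AAA ACG CGT TGC AAG TGT GGC — ATG at 33, stop TGA at 42 → 12 nt.
Forward-strand max 18 nt; reverse-strand max 21 nt. The reverse strand has the longer ORF.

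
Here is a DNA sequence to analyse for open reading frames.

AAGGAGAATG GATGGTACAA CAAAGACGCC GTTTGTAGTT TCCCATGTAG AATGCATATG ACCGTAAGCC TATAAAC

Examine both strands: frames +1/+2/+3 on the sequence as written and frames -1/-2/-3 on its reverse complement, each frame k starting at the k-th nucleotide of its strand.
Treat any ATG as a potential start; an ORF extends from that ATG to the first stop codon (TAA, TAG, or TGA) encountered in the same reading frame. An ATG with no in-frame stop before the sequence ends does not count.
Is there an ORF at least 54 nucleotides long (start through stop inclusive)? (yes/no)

Reverse complement (5'→3'): GTTTATAGGCTTACGGTCATATGCATTCTACATGGGAAACTACAAACGGCGTCTTTGTTGTACCATCCATTCTCCTT
Frame +1: AAG GAG AAT GGA TGG TAC AAC AAA GAC GCC GTT TGT AGT TTC CCA TGT AGA ATG CAT ATG ACC GTA AGC CTA TAA — ATG at 52, stop TAA at 73 → 24 nt; ATG at 58, stop TAA at 73 → 18 nt.
Frame +2: AGG AGA ATG GAT GGT ACA ACA AAG ACG CCG TTT GTA GTT TCC CAT GTA GAA TGC ATA TGA CCG TAA GCC TAT AAA — ATG at 8, stop TGA at 59 → 54 nt.
Frame +3: GGA GAA TGG ATG GTA CAA CAA AGA CGC CGT TTG TAG TTT CCC ATG TAG AAT GCA TAT GAC CGT AAG CCT ATA AAC — ATG at 12, stop TAG at 36 → 27 nt; ATG at 45, stop TAG at 48 → 6 nt.
Frame -1: GTT TAT AGG CTT ACG GTC ATA TGC ATT CTA CAT GGG AAA CTA CAA ACG GCG TCT TTG TTG TAC CAT CCA TTC TCC — no ATG→stop ORF.
Frame -2: TTT ATA GGC TTA CGG TCA TAT GCA TTC TAC ATG GGA AAC TAC AAA CGG CGT CTT TGT TGT ACC ATC CAT TCT CCT — no ATG→stop ORF.
Frame -3: TTA TAG GCT TAC GGT CAT ATG CAT TCT ACA TGG GAA ACT ACA AAC GGC GTC TTT GTT GTA CCA TCC ATT CTC CTT — no ATG→stop ORF.
Frame +2 has an ORF of 54 nucleotides (positions 8–61) ≥ 54, so yes.

yes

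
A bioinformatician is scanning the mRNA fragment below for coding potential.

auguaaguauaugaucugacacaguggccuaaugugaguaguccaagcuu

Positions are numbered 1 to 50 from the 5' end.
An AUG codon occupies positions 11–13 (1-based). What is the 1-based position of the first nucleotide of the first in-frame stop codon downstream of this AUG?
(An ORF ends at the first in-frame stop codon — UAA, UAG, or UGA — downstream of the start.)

Codons from position 11: AUG (11–13), AUC (14–16), UGA (17–19).
UGA is a stop codon; it begins at position 17.

17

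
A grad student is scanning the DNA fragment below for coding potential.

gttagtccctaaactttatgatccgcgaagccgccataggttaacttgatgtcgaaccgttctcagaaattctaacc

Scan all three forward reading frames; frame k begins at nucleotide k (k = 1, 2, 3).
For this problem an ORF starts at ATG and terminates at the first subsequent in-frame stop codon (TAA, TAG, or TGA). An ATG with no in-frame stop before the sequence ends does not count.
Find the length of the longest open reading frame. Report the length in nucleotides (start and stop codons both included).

Frame 1: GTT AGT CCC TAA ACT TTA TGA TCC GCG AAG CCG CCA TAG GTT AAC TTG ATG TCG AAC CGT TCT CAG AAA TTC TAA — ATG at 49, stop TAA at 73 → 27 nt.
Frame 2: TTA GTC CCT AAA CTT TAT GAT CCG CGA AGC CGC CAT AGG TTA ACT TGA TGT CGA ACC GTT CTC AGA AAT TCT AAC — no ATG→stop ORF.
Frame 3: TAG TCC CTA AAC TTT ATG ATC CGC GAA GCC GCC ATA GGT TAA CTT GAT GTC GAA CCG TTC TCA GAA ATT CTA ACC — ATG at 18, stop TAA at 42 → 27 nt.
Longest: frame 1, positions 49–75, 27 nt = 9 codons = 8 aa. → 27 nucleotides.

27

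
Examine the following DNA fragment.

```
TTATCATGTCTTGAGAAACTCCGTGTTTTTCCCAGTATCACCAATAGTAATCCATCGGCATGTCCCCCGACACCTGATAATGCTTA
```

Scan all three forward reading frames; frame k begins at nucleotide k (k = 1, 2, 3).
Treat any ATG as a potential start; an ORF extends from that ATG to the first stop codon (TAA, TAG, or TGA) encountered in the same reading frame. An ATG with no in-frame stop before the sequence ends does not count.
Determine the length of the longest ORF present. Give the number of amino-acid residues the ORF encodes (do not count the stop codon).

5

Frame 1: TTA TCA TGT CTT GAG AAA CTC CGT GTT TTT CCC AGT ATC ACC AAT AGT AAT CCA TCG GCA TGT CCC CCG ACA CCT GAT AAT GCT — no ATG→stop ORF.
Frame 2: TAT CAT GTC TTG AGA AAC TCC GTG TTT TTC CCA GTA TCA CCA ATA GTA ATC CAT CGG CAT GTC CCC CGA CAC CTG ATA ATG CTT — no ATG→stop ORF.
Frame 3: ATC ATG TCT TGA GAA ACT CCG TGT TTT TCC CAG TAT CAC CAA TAG TAA TCC ATC GGC ATG TCC CCC GAC ACC TGA TAA TGC TTA — ATG at 6, stop TGA at 12 → 9 nt; ATG at 60, stop TGA at 75 → 18 nt.
Longest: frame 3, positions 60–77, 18 nt = 6 codons = 5 aa. → 5 amino acids.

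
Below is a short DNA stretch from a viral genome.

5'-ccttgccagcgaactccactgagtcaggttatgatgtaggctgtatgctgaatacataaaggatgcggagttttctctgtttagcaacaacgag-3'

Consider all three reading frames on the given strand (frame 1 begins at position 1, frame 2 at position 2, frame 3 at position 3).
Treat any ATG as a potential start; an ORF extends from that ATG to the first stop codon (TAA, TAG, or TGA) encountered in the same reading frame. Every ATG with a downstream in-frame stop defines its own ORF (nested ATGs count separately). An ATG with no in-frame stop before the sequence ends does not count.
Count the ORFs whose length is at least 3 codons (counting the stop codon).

2

Frame 1: CCT TGC CAG CGA ACT CCA CTG AGT CAG GTT ATG ATG TAG GCT GTA TGC TGA ATA CAT AAA GGA TGC GGA GTT TTC TCT GTT TAG CAA CAA CGA — ATG at 31, stop TAG at 37 → 9 nt; ATG at 34, stop TAG at 37 → 6 nt.
Frame 2: CTT GCC AGC GAA CTC CAC TGA GTC AGG TTA TGA TGT AGG CTG TAT GCT GAA TAC ATA AAG GAT GCG GAG TTT TCT CTG TTT AGC AAC AAC GAG — no ATG→stop ORF.
Frame 3: TTG CCA GCG AAC TCC ACT GAG TCA GGT TAT GAT GTA GGC TGT ATG CTG AAT ACA TAA AGG ATG CGG AGT TTT CTC TGT TTA GCA ACA ACG — ATG at 45, stop TAA at 57 → 15 nt.
ORFs ≥ 3 codons: frame 1 31–39 (3 codons), frame 3 45–59 (5 codons). Count = 2.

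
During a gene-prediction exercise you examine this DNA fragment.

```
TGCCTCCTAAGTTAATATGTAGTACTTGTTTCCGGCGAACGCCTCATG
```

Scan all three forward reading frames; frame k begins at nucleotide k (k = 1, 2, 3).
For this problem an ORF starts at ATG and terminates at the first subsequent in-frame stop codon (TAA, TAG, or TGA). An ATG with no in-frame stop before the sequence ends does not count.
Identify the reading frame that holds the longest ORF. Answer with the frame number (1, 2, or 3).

Frame 1: TGC CTC CTA AGT TAA TAT GTA GTA CTT GTT TCC GGC GAA CGC CTC ATG — no ATG→stop ORF.
Frame 2: GCC TCC TAA GTT AAT ATG TAG TAC TTG TTT CCG GCG AAC GCC TCA — ATG at 17, stop TAG at 20 → 6 nt.
Frame 3: CCT CCT AAG TTA ATA TGT AGT ACT TGT TTC CGG CGA ACG CCT CAT — no ATG→stop ORF.
Longest ORF is 6 nt in frame 2 (positions 17–22).

2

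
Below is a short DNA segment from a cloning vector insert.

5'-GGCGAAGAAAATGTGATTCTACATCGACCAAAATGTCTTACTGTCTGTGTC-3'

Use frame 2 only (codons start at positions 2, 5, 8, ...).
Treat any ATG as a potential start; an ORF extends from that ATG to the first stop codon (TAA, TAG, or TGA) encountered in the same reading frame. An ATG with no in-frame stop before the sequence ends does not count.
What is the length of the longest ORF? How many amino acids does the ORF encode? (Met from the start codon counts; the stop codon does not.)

1

Frame 2: GCG AAG AAA ATG TGA TTC TAC ATC GAC CAA AAT GTC TTA CTG TCT GTG — ATG at 11, stop TGA at 14 → 6 nt.
Longest: frame 2, positions 11–16, 6 nt = 2 codons = 1 aa. → 1 amino acids.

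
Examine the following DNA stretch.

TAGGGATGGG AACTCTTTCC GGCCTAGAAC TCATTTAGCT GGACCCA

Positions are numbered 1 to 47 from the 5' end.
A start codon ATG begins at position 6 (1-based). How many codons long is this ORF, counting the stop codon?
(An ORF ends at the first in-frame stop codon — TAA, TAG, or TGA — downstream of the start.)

11

Codons from position 6: ATG (6–8), GGA (9–11), ACT (12–14), CTT (15–17), TCC (18–20), GGC (21–23), CTA (24–26), GAA (27–29), CTC (30–32), ATT (33–35), TAG (36–38).
TAG is the first in-frame stop; that's 11 codons including the stop.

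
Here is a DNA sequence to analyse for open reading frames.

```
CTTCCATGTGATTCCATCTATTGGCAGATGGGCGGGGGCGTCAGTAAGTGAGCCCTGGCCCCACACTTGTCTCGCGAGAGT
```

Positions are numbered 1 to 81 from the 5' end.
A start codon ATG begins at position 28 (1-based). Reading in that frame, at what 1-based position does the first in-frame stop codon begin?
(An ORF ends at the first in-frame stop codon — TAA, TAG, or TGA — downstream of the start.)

49

Codons from position 28: ATG (28–30), GGC (31–33), GGG (34–36), GGC (37–39), GTC (40–42), AGT (43–45), AAG (46–48), TGA (49–51).
TGA is a stop codon; it begins at position 49.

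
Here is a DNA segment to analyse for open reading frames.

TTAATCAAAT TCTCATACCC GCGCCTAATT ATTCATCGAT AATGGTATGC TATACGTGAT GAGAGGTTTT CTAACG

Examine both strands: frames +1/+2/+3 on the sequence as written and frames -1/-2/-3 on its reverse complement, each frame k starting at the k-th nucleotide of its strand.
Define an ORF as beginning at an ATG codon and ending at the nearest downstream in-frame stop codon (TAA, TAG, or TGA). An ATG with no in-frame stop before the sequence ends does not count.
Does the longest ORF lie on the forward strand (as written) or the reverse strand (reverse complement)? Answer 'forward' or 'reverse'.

forward

Reverse complement (5'→3'): CGTTAGAAAACCTCTCATCACGTATAGCATACCATTATCGATGAATAATTAGGCGCGGGTATGAGAATTTGATTAA
Frame +1: TTA ATC AAA TTC TCA TAC CCG CGC CTA ATT ATT CAT CGA TAA TGG TAT GCT ATA CGT GAT GAG AGG TTT TCT AAC — no ATG→stop ORF.
Frame +2: TAA TCA AAT TCT CAT ACC CGC GCC TAA TTA TTC ATC GAT AAT GGT ATG CTA TAC GTG ATG AGA GGT TTT CTA ACG — no ATG→stop ORF.
Frame +3: AAT CAA ATT CTC ATA CCC GCG CCT AAT TAT TCA TCG ATA ATG GTA TGC TAT ACG TGA TGA GAG GTT TTC TAA — ATG at 42, stop TGA at 57 → 18 nt.
Frame -1: CGT TAG AAA ACC TCT CAT CAC GTA TAG CAT ACC ATT ATC GAT GAA TAA TTA GGC GCG GGT ATG AGA ATT TGA TTA — ATG at 61, stop TGA at 70 → 12 nt.
Frame -2: GTT AGA AAA CCT CTC ATC ACG TAT AGC ATA CCA TTA TCG ATG AAT AAT TAG GCG CGG GTA TGA GAA TTT GAT TAA — ATG at 41, stop TAG at 50 → 12 nt.
Frame -3: TTA GAA AAC CTC TCA TCA CGT ATA GCA TAC CAT TAT CGA TGA ATA ATT AGG CGC GGG TAT GAG AAT TTG ATT — no ATG→stop ORF.
Forward-strand max 18 nt; reverse-strand max 12 nt. The forward strand has the longer ORF.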